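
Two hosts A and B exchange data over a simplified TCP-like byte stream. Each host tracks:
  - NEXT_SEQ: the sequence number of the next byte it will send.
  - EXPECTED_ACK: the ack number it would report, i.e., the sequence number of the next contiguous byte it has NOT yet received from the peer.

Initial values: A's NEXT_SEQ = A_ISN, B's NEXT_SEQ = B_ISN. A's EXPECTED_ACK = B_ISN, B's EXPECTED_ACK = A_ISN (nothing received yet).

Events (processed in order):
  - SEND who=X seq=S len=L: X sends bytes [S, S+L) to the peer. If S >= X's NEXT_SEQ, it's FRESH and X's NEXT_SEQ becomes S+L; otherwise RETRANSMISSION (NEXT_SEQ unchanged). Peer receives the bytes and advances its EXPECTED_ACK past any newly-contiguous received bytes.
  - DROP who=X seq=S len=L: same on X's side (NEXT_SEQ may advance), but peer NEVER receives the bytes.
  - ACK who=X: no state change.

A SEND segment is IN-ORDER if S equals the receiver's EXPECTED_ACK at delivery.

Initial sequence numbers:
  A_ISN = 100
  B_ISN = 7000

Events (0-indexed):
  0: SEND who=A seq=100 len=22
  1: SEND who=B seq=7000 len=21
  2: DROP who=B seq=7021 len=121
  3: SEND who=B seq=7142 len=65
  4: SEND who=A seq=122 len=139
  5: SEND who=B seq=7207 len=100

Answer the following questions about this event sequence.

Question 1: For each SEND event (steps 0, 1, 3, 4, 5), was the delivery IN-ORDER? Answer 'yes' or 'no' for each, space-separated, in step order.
Step 0: SEND seq=100 -> in-order
Step 1: SEND seq=7000 -> in-order
Step 3: SEND seq=7142 -> out-of-order
Step 4: SEND seq=122 -> in-order
Step 5: SEND seq=7207 -> out-of-order

Answer: yes yes no yes no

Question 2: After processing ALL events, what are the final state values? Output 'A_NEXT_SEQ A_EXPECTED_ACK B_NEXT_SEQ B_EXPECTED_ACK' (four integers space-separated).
Answer: 261 7021 7307 261

Derivation:
After event 0: A_seq=122 A_ack=7000 B_seq=7000 B_ack=122
After event 1: A_seq=122 A_ack=7021 B_seq=7021 B_ack=122
After event 2: A_seq=122 A_ack=7021 B_seq=7142 B_ack=122
After event 3: A_seq=122 A_ack=7021 B_seq=7207 B_ack=122
After event 4: A_seq=261 A_ack=7021 B_seq=7207 B_ack=261
After event 5: A_seq=261 A_ack=7021 B_seq=7307 B_ack=261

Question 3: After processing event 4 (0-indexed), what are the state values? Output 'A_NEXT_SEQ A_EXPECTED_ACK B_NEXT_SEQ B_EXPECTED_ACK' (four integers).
After event 0: A_seq=122 A_ack=7000 B_seq=7000 B_ack=122
After event 1: A_seq=122 A_ack=7021 B_seq=7021 B_ack=122
After event 2: A_seq=122 A_ack=7021 B_seq=7142 B_ack=122
After event 3: A_seq=122 A_ack=7021 B_seq=7207 B_ack=122
After event 4: A_seq=261 A_ack=7021 B_seq=7207 B_ack=261

261 7021 7207 261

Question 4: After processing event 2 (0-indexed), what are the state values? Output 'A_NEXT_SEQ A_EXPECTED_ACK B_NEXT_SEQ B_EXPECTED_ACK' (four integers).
After event 0: A_seq=122 A_ack=7000 B_seq=7000 B_ack=122
After event 1: A_seq=122 A_ack=7021 B_seq=7021 B_ack=122
After event 2: A_seq=122 A_ack=7021 B_seq=7142 B_ack=122

122 7021 7142 122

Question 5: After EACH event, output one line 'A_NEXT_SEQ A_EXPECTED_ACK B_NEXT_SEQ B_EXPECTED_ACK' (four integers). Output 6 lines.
122 7000 7000 122
122 7021 7021 122
122 7021 7142 122
122 7021 7207 122
261 7021 7207 261
261 7021 7307 261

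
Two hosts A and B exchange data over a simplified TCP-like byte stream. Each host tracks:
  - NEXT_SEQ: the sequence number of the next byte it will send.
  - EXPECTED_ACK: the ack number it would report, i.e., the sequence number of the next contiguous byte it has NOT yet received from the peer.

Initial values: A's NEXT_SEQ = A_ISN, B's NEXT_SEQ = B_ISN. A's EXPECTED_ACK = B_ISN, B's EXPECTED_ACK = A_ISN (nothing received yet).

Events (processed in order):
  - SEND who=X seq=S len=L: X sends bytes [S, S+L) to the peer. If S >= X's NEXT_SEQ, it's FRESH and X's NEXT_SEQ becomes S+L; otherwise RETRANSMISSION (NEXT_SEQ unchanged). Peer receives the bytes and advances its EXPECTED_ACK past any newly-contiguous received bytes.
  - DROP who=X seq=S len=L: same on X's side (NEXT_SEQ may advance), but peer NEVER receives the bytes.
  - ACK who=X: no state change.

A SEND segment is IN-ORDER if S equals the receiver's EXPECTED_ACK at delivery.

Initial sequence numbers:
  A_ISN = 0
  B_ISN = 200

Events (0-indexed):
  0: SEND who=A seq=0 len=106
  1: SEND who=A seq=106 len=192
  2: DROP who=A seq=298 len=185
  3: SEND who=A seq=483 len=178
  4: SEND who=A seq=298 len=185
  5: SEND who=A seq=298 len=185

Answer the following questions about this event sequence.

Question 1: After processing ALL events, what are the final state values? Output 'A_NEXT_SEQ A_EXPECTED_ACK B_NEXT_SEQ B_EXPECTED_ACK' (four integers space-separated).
After event 0: A_seq=106 A_ack=200 B_seq=200 B_ack=106
After event 1: A_seq=298 A_ack=200 B_seq=200 B_ack=298
After event 2: A_seq=483 A_ack=200 B_seq=200 B_ack=298
After event 3: A_seq=661 A_ack=200 B_seq=200 B_ack=298
After event 4: A_seq=661 A_ack=200 B_seq=200 B_ack=661
After event 5: A_seq=661 A_ack=200 B_seq=200 B_ack=661

Answer: 661 200 200 661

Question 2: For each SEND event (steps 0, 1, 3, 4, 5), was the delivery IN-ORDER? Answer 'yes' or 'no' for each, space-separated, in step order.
Answer: yes yes no yes no

Derivation:
Step 0: SEND seq=0 -> in-order
Step 1: SEND seq=106 -> in-order
Step 3: SEND seq=483 -> out-of-order
Step 4: SEND seq=298 -> in-order
Step 5: SEND seq=298 -> out-of-order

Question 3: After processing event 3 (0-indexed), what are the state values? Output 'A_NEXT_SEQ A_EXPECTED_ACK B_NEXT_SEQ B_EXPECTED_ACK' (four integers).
After event 0: A_seq=106 A_ack=200 B_seq=200 B_ack=106
After event 1: A_seq=298 A_ack=200 B_seq=200 B_ack=298
After event 2: A_seq=483 A_ack=200 B_seq=200 B_ack=298
After event 3: A_seq=661 A_ack=200 B_seq=200 B_ack=298

661 200 200 298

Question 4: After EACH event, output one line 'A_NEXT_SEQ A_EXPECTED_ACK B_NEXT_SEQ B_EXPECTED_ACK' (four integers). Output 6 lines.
106 200 200 106
298 200 200 298
483 200 200 298
661 200 200 298
661 200 200 661
661 200 200 661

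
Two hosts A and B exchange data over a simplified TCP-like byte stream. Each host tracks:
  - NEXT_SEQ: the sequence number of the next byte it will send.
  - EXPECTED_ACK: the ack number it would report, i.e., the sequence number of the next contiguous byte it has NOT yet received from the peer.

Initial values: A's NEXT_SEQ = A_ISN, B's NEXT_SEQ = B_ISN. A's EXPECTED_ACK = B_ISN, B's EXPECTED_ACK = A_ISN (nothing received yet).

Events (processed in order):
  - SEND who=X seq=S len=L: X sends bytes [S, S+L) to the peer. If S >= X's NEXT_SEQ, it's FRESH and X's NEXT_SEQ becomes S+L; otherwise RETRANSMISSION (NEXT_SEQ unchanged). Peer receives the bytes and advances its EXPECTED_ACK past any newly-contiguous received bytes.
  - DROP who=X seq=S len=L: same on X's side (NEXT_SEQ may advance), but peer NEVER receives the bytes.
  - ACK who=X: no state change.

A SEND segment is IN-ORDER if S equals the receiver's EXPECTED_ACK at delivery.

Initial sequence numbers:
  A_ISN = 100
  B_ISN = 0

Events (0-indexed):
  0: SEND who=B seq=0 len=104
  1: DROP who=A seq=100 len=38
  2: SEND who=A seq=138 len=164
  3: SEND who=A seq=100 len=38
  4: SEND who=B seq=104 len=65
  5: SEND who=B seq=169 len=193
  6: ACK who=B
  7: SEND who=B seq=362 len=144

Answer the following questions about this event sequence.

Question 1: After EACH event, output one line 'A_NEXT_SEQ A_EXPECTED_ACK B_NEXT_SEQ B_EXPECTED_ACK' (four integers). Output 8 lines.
100 104 104 100
138 104 104 100
302 104 104 100
302 104 104 302
302 169 169 302
302 362 362 302
302 362 362 302
302 506 506 302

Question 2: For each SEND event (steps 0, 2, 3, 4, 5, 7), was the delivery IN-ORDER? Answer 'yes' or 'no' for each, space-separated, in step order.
Answer: yes no yes yes yes yes

Derivation:
Step 0: SEND seq=0 -> in-order
Step 2: SEND seq=138 -> out-of-order
Step 3: SEND seq=100 -> in-order
Step 4: SEND seq=104 -> in-order
Step 5: SEND seq=169 -> in-order
Step 7: SEND seq=362 -> in-order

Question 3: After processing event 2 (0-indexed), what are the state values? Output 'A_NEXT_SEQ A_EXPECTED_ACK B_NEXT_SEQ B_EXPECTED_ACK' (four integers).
After event 0: A_seq=100 A_ack=104 B_seq=104 B_ack=100
After event 1: A_seq=138 A_ack=104 B_seq=104 B_ack=100
After event 2: A_seq=302 A_ack=104 B_seq=104 B_ack=100

302 104 104 100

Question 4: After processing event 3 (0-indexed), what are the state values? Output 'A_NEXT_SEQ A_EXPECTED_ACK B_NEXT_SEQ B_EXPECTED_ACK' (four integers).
After event 0: A_seq=100 A_ack=104 B_seq=104 B_ack=100
After event 1: A_seq=138 A_ack=104 B_seq=104 B_ack=100
After event 2: A_seq=302 A_ack=104 B_seq=104 B_ack=100
After event 3: A_seq=302 A_ack=104 B_seq=104 B_ack=302

302 104 104 302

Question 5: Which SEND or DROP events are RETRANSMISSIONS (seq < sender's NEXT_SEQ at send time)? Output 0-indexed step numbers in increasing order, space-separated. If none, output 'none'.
Answer: 3

Derivation:
Step 0: SEND seq=0 -> fresh
Step 1: DROP seq=100 -> fresh
Step 2: SEND seq=138 -> fresh
Step 3: SEND seq=100 -> retransmit
Step 4: SEND seq=104 -> fresh
Step 5: SEND seq=169 -> fresh
Step 7: SEND seq=362 -> fresh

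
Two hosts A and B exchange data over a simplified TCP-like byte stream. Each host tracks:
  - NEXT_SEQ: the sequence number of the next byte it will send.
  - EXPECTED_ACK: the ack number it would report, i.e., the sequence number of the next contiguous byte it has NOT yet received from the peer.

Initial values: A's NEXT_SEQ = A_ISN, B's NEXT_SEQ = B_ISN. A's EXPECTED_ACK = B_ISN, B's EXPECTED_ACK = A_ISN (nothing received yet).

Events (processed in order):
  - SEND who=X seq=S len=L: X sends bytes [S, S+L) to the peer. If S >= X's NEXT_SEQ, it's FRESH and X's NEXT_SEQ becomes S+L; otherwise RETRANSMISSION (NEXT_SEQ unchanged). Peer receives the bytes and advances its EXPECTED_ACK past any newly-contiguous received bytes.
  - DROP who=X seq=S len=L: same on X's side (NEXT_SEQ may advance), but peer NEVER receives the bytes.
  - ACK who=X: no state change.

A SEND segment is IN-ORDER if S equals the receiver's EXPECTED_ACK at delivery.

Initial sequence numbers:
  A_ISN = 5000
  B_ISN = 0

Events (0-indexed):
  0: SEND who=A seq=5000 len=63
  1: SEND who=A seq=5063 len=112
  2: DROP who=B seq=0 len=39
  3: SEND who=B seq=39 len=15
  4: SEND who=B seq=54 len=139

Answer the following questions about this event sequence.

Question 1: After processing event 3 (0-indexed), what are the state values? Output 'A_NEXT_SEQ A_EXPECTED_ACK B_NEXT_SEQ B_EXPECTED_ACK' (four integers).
After event 0: A_seq=5063 A_ack=0 B_seq=0 B_ack=5063
After event 1: A_seq=5175 A_ack=0 B_seq=0 B_ack=5175
After event 2: A_seq=5175 A_ack=0 B_seq=39 B_ack=5175
After event 3: A_seq=5175 A_ack=0 B_seq=54 B_ack=5175

5175 0 54 5175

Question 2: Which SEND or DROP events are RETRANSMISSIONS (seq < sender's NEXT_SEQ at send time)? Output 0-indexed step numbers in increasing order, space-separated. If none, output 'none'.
Answer: none

Derivation:
Step 0: SEND seq=5000 -> fresh
Step 1: SEND seq=5063 -> fresh
Step 2: DROP seq=0 -> fresh
Step 3: SEND seq=39 -> fresh
Step 4: SEND seq=54 -> fresh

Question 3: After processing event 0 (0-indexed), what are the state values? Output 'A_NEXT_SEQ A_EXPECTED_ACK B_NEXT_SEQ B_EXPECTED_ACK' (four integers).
After event 0: A_seq=5063 A_ack=0 B_seq=0 B_ack=5063

5063 0 0 5063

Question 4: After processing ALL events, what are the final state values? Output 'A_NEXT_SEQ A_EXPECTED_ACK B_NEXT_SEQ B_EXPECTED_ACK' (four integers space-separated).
Answer: 5175 0 193 5175

Derivation:
After event 0: A_seq=5063 A_ack=0 B_seq=0 B_ack=5063
After event 1: A_seq=5175 A_ack=0 B_seq=0 B_ack=5175
After event 2: A_seq=5175 A_ack=0 B_seq=39 B_ack=5175
After event 3: A_seq=5175 A_ack=0 B_seq=54 B_ack=5175
After event 4: A_seq=5175 A_ack=0 B_seq=193 B_ack=5175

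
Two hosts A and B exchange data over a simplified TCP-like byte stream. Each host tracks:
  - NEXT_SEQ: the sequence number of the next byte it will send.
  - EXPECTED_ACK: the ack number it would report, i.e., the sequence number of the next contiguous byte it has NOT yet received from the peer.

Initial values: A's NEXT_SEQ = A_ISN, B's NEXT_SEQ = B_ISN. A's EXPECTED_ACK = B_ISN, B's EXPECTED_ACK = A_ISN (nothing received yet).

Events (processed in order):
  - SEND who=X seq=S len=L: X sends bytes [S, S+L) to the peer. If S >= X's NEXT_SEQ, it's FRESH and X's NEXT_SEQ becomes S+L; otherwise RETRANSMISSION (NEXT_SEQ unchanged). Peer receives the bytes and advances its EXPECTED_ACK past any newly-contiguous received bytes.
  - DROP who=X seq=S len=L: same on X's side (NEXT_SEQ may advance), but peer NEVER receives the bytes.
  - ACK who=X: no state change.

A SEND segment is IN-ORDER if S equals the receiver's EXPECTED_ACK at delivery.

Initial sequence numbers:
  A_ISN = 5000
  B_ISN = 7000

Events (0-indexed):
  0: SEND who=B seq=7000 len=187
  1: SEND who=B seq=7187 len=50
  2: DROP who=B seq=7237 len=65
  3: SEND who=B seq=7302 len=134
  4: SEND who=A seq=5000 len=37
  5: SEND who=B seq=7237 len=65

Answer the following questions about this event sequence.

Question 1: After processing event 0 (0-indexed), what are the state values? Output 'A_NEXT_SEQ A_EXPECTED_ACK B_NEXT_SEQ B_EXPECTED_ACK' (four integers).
After event 0: A_seq=5000 A_ack=7187 B_seq=7187 B_ack=5000

5000 7187 7187 5000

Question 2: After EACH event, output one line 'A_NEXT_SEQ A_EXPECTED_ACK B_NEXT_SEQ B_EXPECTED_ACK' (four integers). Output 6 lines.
5000 7187 7187 5000
5000 7237 7237 5000
5000 7237 7302 5000
5000 7237 7436 5000
5037 7237 7436 5037
5037 7436 7436 5037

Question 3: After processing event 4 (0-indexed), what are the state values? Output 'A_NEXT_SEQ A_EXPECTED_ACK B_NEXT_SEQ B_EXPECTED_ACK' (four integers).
After event 0: A_seq=5000 A_ack=7187 B_seq=7187 B_ack=5000
After event 1: A_seq=5000 A_ack=7237 B_seq=7237 B_ack=5000
After event 2: A_seq=5000 A_ack=7237 B_seq=7302 B_ack=5000
After event 3: A_seq=5000 A_ack=7237 B_seq=7436 B_ack=5000
After event 4: A_seq=5037 A_ack=7237 B_seq=7436 B_ack=5037

5037 7237 7436 5037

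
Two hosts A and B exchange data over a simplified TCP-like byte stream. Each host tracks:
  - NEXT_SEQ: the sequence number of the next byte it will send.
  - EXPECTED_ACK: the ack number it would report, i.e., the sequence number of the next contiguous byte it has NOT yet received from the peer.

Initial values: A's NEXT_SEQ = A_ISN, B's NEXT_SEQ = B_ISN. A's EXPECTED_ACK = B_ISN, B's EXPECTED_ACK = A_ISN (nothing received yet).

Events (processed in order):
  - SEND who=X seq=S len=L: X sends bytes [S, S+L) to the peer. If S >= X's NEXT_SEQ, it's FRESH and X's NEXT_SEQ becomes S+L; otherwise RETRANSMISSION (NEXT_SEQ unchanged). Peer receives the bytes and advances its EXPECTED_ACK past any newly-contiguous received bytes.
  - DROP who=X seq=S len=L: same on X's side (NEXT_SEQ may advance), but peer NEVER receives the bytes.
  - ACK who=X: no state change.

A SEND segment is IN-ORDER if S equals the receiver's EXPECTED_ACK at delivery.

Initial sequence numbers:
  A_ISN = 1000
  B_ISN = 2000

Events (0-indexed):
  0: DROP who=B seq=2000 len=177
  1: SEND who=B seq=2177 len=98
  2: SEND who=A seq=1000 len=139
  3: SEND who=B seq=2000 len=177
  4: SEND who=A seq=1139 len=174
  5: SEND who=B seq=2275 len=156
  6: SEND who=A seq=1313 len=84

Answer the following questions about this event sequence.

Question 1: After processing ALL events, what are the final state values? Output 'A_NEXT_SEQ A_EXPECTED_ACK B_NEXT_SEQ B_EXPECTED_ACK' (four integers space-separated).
Answer: 1397 2431 2431 1397

Derivation:
After event 0: A_seq=1000 A_ack=2000 B_seq=2177 B_ack=1000
After event 1: A_seq=1000 A_ack=2000 B_seq=2275 B_ack=1000
After event 2: A_seq=1139 A_ack=2000 B_seq=2275 B_ack=1139
After event 3: A_seq=1139 A_ack=2275 B_seq=2275 B_ack=1139
After event 4: A_seq=1313 A_ack=2275 B_seq=2275 B_ack=1313
After event 5: A_seq=1313 A_ack=2431 B_seq=2431 B_ack=1313
After event 6: A_seq=1397 A_ack=2431 B_seq=2431 B_ack=1397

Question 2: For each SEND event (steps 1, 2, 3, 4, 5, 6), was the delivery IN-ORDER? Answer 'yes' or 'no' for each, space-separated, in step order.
Answer: no yes yes yes yes yes

Derivation:
Step 1: SEND seq=2177 -> out-of-order
Step 2: SEND seq=1000 -> in-order
Step 3: SEND seq=2000 -> in-order
Step 4: SEND seq=1139 -> in-order
Step 5: SEND seq=2275 -> in-order
Step 6: SEND seq=1313 -> in-order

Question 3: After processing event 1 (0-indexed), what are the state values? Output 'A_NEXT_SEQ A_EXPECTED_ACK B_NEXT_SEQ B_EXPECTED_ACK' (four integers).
After event 0: A_seq=1000 A_ack=2000 B_seq=2177 B_ack=1000
After event 1: A_seq=1000 A_ack=2000 B_seq=2275 B_ack=1000

1000 2000 2275 1000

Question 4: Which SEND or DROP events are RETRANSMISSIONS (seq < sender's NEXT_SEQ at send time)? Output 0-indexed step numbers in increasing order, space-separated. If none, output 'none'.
Answer: 3

Derivation:
Step 0: DROP seq=2000 -> fresh
Step 1: SEND seq=2177 -> fresh
Step 2: SEND seq=1000 -> fresh
Step 3: SEND seq=2000 -> retransmit
Step 4: SEND seq=1139 -> fresh
Step 5: SEND seq=2275 -> fresh
Step 6: SEND seq=1313 -> fresh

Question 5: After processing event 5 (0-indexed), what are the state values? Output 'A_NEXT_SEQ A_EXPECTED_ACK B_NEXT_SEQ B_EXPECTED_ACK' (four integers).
After event 0: A_seq=1000 A_ack=2000 B_seq=2177 B_ack=1000
After event 1: A_seq=1000 A_ack=2000 B_seq=2275 B_ack=1000
After event 2: A_seq=1139 A_ack=2000 B_seq=2275 B_ack=1139
After event 3: A_seq=1139 A_ack=2275 B_seq=2275 B_ack=1139
After event 4: A_seq=1313 A_ack=2275 B_seq=2275 B_ack=1313
After event 5: A_seq=1313 A_ack=2431 B_seq=2431 B_ack=1313

1313 2431 2431 1313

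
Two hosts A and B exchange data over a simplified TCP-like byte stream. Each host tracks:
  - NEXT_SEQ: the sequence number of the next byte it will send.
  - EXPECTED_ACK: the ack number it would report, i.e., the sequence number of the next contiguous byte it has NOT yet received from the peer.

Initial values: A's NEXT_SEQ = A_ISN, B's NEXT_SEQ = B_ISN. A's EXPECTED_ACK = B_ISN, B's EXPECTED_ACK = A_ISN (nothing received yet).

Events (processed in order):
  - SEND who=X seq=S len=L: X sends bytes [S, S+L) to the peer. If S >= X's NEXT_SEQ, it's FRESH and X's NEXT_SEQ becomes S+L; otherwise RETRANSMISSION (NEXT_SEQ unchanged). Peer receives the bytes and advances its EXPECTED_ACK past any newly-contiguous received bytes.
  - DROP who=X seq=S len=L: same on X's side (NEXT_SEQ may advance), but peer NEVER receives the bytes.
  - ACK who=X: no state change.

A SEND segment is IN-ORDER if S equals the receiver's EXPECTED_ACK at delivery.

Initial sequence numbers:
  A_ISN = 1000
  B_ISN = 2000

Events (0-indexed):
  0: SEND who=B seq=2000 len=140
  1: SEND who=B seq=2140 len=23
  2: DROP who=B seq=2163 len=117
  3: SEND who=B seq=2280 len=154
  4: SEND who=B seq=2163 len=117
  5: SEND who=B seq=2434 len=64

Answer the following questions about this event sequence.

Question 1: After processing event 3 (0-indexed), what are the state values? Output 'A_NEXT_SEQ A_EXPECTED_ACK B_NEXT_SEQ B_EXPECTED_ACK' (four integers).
After event 0: A_seq=1000 A_ack=2140 B_seq=2140 B_ack=1000
After event 1: A_seq=1000 A_ack=2163 B_seq=2163 B_ack=1000
After event 2: A_seq=1000 A_ack=2163 B_seq=2280 B_ack=1000
After event 3: A_seq=1000 A_ack=2163 B_seq=2434 B_ack=1000

1000 2163 2434 1000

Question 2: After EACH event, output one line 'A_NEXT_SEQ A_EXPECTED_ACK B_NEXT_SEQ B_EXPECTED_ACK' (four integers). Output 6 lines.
1000 2140 2140 1000
1000 2163 2163 1000
1000 2163 2280 1000
1000 2163 2434 1000
1000 2434 2434 1000
1000 2498 2498 1000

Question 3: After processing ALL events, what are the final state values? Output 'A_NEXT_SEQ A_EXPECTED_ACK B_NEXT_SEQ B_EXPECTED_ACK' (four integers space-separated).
After event 0: A_seq=1000 A_ack=2140 B_seq=2140 B_ack=1000
After event 1: A_seq=1000 A_ack=2163 B_seq=2163 B_ack=1000
After event 2: A_seq=1000 A_ack=2163 B_seq=2280 B_ack=1000
After event 3: A_seq=1000 A_ack=2163 B_seq=2434 B_ack=1000
After event 4: A_seq=1000 A_ack=2434 B_seq=2434 B_ack=1000
After event 5: A_seq=1000 A_ack=2498 B_seq=2498 B_ack=1000

Answer: 1000 2498 2498 1000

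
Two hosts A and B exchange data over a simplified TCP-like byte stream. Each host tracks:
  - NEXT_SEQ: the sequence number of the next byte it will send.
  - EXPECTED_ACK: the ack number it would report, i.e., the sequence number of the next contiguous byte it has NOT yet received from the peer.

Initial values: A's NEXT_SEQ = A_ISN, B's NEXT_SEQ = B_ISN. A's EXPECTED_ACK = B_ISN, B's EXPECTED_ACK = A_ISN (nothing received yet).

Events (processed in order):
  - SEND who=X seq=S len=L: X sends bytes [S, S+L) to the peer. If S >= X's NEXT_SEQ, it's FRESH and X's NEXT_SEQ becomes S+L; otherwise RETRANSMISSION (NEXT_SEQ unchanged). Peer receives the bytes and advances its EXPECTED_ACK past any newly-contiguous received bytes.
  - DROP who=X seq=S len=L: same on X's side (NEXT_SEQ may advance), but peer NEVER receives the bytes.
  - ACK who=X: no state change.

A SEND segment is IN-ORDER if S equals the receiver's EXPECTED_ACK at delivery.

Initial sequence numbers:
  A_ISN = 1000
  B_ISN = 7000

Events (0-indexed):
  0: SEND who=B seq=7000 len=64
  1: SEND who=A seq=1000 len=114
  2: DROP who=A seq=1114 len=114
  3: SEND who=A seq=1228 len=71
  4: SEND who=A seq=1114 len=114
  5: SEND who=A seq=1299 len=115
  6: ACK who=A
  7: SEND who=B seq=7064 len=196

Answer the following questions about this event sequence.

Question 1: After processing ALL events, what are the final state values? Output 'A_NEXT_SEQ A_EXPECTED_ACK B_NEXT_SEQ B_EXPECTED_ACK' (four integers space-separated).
After event 0: A_seq=1000 A_ack=7064 B_seq=7064 B_ack=1000
After event 1: A_seq=1114 A_ack=7064 B_seq=7064 B_ack=1114
After event 2: A_seq=1228 A_ack=7064 B_seq=7064 B_ack=1114
After event 3: A_seq=1299 A_ack=7064 B_seq=7064 B_ack=1114
After event 4: A_seq=1299 A_ack=7064 B_seq=7064 B_ack=1299
After event 5: A_seq=1414 A_ack=7064 B_seq=7064 B_ack=1414
After event 6: A_seq=1414 A_ack=7064 B_seq=7064 B_ack=1414
After event 7: A_seq=1414 A_ack=7260 B_seq=7260 B_ack=1414

Answer: 1414 7260 7260 1414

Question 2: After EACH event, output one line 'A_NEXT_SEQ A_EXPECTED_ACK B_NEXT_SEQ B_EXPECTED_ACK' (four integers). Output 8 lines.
1000 7064 7064 1000
1114 7064 7064 1114
1228 7064 7064 1114
1299 7064 7064 1114
1299 7064 7064 1299
1414 7064 7064 1414
1414 7064 7064 1414
1414 7260 7260 1414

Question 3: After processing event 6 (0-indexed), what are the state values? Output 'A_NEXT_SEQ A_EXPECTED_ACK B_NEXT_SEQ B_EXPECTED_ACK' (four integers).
After event 0: A_seq=1000 A_ack=7064 B_seq=7064 B_ack=1000
After event 1: A_seq=1114 A_ack=7064 B_seq=7064 B_ack=1114
After event 2: A_seq=1228 A_ack=7064 B_seq=7064 B_ack=1114
After event 3: A_seq=1299 A_ack=7064 B_seq=7064 B_ack=1114
After event 4: A_seq=1299 A_ack=7064 B_seq=7064 B_ack=1299
After event 5: A_seq=1414 A_ack=7064 B_seq=7064 B_ack=1414
After event 6: A_seq=1414 A_ack=7064 B_seq=7064 B_ack=1414

1414 7064 7064 1414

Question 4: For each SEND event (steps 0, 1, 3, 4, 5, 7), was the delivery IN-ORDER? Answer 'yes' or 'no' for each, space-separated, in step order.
Answer: yes yes no yes yes yes

Derivation:
Step 0: SEND seq=7000 -> in-order
Step 1: SEND seq=1000 -> in-order
Step 3: SEND seq=1228 -> out-of-order
Step 4: SEND seq=1114 -> in-order
Step 5: SEND seq=1299 -> in-order
Step 7: SEND seq=7064 -> in-order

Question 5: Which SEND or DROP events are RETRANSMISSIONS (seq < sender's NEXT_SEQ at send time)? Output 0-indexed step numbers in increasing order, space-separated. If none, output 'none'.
Step 0: SEND seq=7000 -> fresh
Step 1: SEND seq=1000 -> fresh
Step 2: DROP seq=1114 -> fresh
Step 3: SEND seq=1228 -> fresh
Step 4: SEND seq=1114 -> retransmit
Step 5: SEND seq=1299 -> fresh
Step 7: SEND seq=7064 -> fresh

Answer: 4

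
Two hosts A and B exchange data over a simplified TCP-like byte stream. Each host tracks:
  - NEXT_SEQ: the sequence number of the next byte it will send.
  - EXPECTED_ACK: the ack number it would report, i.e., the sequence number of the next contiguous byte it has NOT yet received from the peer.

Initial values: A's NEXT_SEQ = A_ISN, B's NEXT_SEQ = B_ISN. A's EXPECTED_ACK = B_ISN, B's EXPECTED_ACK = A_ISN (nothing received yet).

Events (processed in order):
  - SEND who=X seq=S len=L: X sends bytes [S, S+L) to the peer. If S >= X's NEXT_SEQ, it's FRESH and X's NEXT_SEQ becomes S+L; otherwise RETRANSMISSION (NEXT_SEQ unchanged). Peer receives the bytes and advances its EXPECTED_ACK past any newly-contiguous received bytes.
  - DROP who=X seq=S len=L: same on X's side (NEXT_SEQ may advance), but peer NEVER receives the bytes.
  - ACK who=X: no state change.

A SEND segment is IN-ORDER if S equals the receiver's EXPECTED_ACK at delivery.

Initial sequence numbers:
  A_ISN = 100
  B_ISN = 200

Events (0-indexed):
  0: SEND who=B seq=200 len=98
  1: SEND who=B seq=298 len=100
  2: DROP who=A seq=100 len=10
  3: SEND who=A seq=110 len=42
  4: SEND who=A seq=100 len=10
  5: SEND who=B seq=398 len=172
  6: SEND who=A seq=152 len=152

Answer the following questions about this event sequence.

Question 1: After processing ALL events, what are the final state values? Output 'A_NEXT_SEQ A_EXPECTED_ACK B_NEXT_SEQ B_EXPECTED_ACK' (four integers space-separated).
Answer: 304 570 570 304

Derivation:
After event 0: A_seq=100 A_ack=298 B_seq=298 B_ack=100
After event 1: A_seq=100 A_ack=398 B_seq=398 B_ack=100
After event 2: A_seq=110 A_ack=398 B_seq=398 B_ack=100
After event 3: A_seq=152 A_ack=398 B_seq=398 B_ack=100
After event 4: A_seq=152 A_ack=398 B_seq=398 B_ack=152
After event 5: A_seq=152 A_ack=570 B_seq=570 B_ack=152
After event 6: A_seq=304 A_ack=570 B_seq=570 B_ack=304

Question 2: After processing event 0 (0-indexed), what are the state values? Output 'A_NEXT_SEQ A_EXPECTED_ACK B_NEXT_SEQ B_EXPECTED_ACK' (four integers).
After event 0: A_seq=100 A_ack=298 B_seq=298 B_ack=100

100 298 298 100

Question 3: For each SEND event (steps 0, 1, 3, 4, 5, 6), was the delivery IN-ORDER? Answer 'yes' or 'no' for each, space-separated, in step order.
Step 0: SEND seq=200 -> in-order
Step 1: SEND seq=298 -> in-order
Step 3: SEND seq=110 -> out-of-order
Step 4: SEND seq=100 -> in-order
Step 5: SEND seq=398 -> in-order
Step 6: SEND seq=152 -> in-order

Answer: yes yes no yes yes yes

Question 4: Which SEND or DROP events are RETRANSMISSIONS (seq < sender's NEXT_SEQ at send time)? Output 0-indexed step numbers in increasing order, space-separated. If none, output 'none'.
Answer: 4

Derivation:
Step 0: SEND seq=200 -> fresh
Step 1: SEND seq=298 -> fresh
Step 2: DROP seq=100 -> fresh
Step 3: SEND seq=110 -> fresh
Step 4: SEND seq=100 -> retransmit
Step 5: SEND seq=398 -> fresh
Step 6: SEND seq=152 -> fresh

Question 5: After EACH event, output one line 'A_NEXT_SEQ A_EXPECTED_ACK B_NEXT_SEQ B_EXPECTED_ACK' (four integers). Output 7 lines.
100 298 298 100
100 398 398 100
110 398 398 100
152 398 398 100
152 398 398 152
152 570 570 152
304 570 570 304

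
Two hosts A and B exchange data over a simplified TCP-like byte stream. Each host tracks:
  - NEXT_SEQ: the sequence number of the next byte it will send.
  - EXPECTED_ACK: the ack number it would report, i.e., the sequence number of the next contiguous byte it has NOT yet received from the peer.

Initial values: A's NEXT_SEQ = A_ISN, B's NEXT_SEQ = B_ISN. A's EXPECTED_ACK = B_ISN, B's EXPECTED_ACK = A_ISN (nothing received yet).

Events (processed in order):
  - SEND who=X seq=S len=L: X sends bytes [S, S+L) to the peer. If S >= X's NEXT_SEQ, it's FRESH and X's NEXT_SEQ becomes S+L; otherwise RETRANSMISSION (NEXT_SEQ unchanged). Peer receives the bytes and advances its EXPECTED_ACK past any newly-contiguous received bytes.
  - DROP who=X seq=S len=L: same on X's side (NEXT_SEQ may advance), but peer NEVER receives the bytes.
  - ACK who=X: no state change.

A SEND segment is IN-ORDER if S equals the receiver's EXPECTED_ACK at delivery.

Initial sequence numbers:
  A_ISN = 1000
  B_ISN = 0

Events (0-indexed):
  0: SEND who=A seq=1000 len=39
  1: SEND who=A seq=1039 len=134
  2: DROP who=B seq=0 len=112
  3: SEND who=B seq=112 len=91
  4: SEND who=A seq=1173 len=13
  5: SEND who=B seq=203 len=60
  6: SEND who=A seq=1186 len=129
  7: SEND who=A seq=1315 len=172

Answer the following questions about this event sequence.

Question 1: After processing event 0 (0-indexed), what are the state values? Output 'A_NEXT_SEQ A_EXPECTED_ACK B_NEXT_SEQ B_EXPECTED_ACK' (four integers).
After event 0: A_seq=1039 A_ack=0 B_seq=0 B_ack=1039

1039 0 0 1039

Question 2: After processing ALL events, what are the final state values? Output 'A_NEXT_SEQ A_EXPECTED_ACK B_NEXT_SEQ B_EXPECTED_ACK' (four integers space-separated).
After event 0: A_seq=1039 A_ack=0 B_seq=0 B_ack=1039
After event 1: A_seq=1173 A_ack=0 B_seq=0 B_ack=1173
After event 2: A_seq=1173 A_ack=0 B_seq=112 B_ack=1173
After event 3: A_seq=1173 A_ack=0 B_seq=203 B_ack=1173
After event 4: A_seq=1186 A_ack=0 B_seq=203 B_ack=1186
After event 5: A_seq=1186 A_ack=0 B_seq=263 B_ack=1186
After event 6: A_seq=1315 A_ack=0 B_seq=263 B_ack=1315
After event 7: A_seq=1487 A_ack=0 B_seq=263 B_ack=1487

Answer: 1487 0 263 1487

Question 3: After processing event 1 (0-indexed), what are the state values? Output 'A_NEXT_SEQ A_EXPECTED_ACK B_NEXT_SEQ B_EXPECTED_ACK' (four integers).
After event 0: A_seq=1039 A_ack=0 B_seq=0 B_ack=1039
After event 1: A_seq=1173 A_ack=0 B_seq=0 B_ack=1173

1173 0 0 1173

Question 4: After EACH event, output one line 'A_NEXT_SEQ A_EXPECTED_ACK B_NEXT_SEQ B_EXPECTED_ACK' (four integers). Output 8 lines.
1039 0 0 1039
1173 0 0 1173
1173 0 112 1173
1173 0 203 1173
1186 0 203 1186
1186 0 263 1186
1315 0 263 1315
1487 0 263 1487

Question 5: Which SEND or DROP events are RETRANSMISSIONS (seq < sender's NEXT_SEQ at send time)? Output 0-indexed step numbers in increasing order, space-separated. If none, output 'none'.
Step 0: SEND seq=1000 -> fresh
Step 1: SEND seq=1039 -> fresh
Step 2: DROP seq=0 -> fresh
Step 3: SEND seq=112 -> fresh
Step 4: SEND seq=1173 -> fresh
Step 5: SEND seq=203 -> fresh
Step 6: SEND seq=1186 -> fresh
Step 7: SEND seq=1315 -> fresh

Answer: none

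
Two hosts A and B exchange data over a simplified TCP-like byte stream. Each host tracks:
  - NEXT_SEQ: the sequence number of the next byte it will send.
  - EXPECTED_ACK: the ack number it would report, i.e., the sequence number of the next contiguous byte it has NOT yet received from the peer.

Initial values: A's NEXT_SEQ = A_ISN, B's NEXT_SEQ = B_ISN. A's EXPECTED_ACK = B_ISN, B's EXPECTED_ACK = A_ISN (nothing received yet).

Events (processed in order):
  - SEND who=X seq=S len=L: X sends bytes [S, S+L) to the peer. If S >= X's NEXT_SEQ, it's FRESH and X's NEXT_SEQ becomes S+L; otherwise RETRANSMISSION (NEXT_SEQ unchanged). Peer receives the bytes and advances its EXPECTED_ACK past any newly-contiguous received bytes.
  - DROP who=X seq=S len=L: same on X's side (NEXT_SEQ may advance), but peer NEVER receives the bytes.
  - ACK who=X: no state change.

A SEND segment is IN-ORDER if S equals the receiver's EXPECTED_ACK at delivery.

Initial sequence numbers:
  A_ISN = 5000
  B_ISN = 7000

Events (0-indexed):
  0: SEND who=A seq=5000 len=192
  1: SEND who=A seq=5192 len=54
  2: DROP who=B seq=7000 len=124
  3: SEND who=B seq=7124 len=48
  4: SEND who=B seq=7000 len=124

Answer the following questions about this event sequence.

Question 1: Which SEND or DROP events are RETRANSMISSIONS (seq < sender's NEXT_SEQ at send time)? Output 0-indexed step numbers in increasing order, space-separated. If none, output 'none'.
Step 0: SEND seq=5000 -> fresh
Step 1: SEND seq=5192 -> fresh
Step 2: DROP seq=7000 -> fresh
Step 3: SEND seq=7124 -> fresh
Step 4: SEND seq=7000 -> retransmit

Answer: 4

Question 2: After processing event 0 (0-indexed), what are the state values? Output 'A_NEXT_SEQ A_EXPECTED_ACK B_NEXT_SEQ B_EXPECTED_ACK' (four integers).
After event 0: A_seq=5192 A_ack=7000 B_seq=7000 B_ack=5192

5192 7000 7000 5192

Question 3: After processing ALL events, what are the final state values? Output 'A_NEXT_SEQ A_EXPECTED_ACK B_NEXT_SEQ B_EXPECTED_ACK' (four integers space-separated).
Answer: 5246 7172 7172 5246

Derivation:
After event 0: A_seq=5192 A_ack=7000 B_seq=7000 B_ack=5192
After event 1: A_seq=5246 A_ack=7000 B_seq=7000 B_ack=5246
After event 2: A_seq=5246 A_ack=7000 B_seq=7124 B_ack=5246
After event 3: A_seq=5246 A_ack=7000 B_seq=7172 B_ack=5246
After event 4: A_seq=5246 A_ack=7172 B_seq=7172 B_ack=5246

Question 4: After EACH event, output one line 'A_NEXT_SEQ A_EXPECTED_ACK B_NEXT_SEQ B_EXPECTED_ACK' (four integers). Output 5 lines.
5192 7000 7000 5192
5246 7000 7000 5246
5246 7000 7124 5246
5246 7000 7172 5246
5246 7172 7172 5246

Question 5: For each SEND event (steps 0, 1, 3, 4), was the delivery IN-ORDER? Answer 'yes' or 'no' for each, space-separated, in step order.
Step 0: SEND seq=5000 -> in-order
Step 1: SEND seq=5192 -> in-order
Step 3: SEND seq=7124 -> out-of-order
Step 4: SEND seq=7000 -> in-order

Answer: yes yes no yes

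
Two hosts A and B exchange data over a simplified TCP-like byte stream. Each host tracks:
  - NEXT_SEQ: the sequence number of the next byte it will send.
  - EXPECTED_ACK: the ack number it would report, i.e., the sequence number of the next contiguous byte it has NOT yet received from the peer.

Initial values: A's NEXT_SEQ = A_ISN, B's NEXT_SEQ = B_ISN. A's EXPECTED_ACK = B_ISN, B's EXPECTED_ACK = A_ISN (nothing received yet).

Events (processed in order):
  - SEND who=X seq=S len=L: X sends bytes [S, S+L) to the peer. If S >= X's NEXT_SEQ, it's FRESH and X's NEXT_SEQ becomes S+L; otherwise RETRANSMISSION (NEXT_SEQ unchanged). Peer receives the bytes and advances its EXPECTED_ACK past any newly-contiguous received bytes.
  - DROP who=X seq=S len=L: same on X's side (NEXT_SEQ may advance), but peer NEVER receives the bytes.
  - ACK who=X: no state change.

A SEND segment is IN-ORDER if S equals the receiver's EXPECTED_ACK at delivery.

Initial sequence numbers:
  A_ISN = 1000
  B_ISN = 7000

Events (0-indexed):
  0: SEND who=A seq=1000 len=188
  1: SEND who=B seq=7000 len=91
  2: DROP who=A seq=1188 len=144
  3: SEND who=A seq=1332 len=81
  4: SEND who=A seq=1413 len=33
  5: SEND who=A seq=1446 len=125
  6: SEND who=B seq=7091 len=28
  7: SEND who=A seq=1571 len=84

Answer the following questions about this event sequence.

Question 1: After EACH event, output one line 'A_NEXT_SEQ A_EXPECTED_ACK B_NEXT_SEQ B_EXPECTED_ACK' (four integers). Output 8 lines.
1188 7000 7000 1188
1188 7091 7091 1188
1332 7091 7091 1188
1413 7091 7091 1188
1446 7091 7091 1188
1571 7091 7091 1188
1571 7119 7119 1188
1655 7119 7119 1188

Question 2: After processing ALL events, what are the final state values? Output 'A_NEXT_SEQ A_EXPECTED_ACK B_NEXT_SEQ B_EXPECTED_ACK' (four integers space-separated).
Answer: 1655 7119 7119 1188

Derivation:
After event 0: A_seq=1188 A_ack=7000 B_seq=7000 B_ack=1188
After event 1: A_seq=1188 A_ack=7091 B_seq=7091 B_ack=1188
After event 2: A_seq=1332 A_ack=7091 B_seq=7091 B_ack=1188
After event 3: A_seq=1413 A_ack=7091 B_seq=7091 B_ack=1188
After event 4: A_seq=1446 A_ack=7091 B_seq=7091 B_ack=1188
After event 5: A_seq=1571 A_ack=7091 B_seq=7091 B_ack=1188
After event 6: A_seq=1571 A_ack=7119 B_seq=7119 B_ack=1188
After event 7: A_seq=1655 A_ack=7119 B_seq=7119 B_ack=1188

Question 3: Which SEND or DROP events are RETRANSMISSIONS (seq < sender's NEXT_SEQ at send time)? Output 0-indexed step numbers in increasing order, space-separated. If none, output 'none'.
Step 0: SEND seq=1000 -> fresh
Step 1: SEND seq=7000 -> fresh
Step 2: DROP seq=1188 -> fresh
Step 3: SEND seq=1332 -> fresh
Step 4: SEND seq=1413 -> fresh
Step 5: SEND seq=1446 -> fresh
Step 6: SEND seq=7091 -> fresh
Step 7: SEND seq=1571 -> fresh

Answer: none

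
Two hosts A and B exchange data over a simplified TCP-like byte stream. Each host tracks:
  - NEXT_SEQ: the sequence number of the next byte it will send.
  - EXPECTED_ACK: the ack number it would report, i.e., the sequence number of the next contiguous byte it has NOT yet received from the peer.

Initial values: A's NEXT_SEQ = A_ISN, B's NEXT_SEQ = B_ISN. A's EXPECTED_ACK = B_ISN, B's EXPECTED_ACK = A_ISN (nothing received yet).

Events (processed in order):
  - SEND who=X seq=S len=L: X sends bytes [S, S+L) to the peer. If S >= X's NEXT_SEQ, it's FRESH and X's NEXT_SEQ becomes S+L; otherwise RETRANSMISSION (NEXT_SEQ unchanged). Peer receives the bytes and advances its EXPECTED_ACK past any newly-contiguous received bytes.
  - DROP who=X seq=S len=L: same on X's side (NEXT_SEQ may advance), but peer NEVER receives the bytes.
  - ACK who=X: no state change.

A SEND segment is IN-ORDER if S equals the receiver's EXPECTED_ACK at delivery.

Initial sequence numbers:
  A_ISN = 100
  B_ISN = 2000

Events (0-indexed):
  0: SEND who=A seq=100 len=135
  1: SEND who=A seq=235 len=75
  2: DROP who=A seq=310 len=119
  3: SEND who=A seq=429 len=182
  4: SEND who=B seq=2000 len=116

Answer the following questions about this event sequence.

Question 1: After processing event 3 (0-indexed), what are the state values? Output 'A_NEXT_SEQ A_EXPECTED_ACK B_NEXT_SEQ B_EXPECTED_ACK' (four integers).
After event 0: A_seq=235 A_ack=2000 B_seq=2000 B_ack=235
After event 1: A_seq=310 A_ack=2000 B_seq=2000 B_ack=310
After event 2: A_seq=429 A_ack=2000 B_seq=2000 B_ack=310
After event 3: A_seq=611 A_ack=2000 B_seq=2000 B_ack=310

611 2000 2000 310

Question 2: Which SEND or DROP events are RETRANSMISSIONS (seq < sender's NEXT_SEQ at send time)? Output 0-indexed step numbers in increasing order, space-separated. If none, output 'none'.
Step 0: SEND seq=100 -> fresh
Step 1: SEND seq=235 -> fresh
Step 2: DROP seq=310 -> fresh
Step 3: SEND seq=429 -> fresh
Step 4: SEND seq=2000 -> fresh

Answer: none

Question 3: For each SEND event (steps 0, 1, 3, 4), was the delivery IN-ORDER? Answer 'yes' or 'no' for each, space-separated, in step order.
Step 0: SEND seq=100 -> in-order
Step 1: SEND seq=235 -> in-order
Step 3: SEND seq=429 -> out-of-order
Step 4: SEND seq=2000 -> in-order

Answer: yes yes no yes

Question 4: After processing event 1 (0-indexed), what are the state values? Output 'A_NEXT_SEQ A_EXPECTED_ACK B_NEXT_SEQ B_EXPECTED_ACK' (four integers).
After event 0: A_seq=235 A_ack=2000 B_seq=2000 B_ack=235
After event 1: A_seq=310 A_ack=2000 B_seq=2000 B_ack=310

310 2000 2000 310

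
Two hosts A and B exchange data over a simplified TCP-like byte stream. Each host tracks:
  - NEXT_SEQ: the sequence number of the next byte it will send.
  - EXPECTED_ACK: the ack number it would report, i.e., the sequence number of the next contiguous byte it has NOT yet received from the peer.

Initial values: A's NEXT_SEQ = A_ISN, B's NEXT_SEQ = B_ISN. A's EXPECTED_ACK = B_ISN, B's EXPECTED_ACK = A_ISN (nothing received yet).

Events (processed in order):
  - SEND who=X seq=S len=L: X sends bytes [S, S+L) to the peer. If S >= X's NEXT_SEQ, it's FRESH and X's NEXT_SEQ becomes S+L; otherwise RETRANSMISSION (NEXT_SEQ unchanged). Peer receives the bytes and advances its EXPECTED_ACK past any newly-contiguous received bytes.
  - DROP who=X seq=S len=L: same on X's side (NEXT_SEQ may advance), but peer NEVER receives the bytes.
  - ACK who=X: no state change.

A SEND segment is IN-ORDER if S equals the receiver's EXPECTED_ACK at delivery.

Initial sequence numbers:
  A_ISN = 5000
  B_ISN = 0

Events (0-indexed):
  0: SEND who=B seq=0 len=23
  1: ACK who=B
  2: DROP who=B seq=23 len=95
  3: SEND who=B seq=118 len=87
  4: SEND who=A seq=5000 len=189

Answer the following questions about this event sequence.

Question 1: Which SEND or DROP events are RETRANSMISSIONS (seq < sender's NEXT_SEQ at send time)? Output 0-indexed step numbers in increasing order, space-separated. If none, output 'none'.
Answer: none

Derivation:
Step 0: SEND seq=0 -> fresh
Step 2: DROP seq=23 -> fresh
Step 3: SEND seq=118 -> fresh
Step 4: SEND seq=5000 -> fresh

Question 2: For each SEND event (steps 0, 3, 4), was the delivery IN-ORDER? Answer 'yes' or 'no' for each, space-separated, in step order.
Step 0: SEND seq=0 -> in-order
Step 3: SEND seq=118 -> out-of-order
Step 4: SEND seq=5000 -> in-order

Answer: yes no yes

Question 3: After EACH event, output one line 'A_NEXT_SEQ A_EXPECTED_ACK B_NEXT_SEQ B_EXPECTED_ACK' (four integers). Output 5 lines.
5000 23 23 5000
5000 23 23 5000
5000 23 118 5000
5000 23 205 5000
5189 23 205 5189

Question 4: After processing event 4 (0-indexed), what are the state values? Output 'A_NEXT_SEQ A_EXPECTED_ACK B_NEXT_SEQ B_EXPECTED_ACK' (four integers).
After event 0: A_seq=5000 A_ack=23 B_seq=23 B_ack=5000
After event 1: A_seq=5000 A_ack=23 B_seq=23 B_ack=5000
After event 2: A_seq=5000 A_ack=23 B_seq=118 B_ack=5000
After event 3: A_seq=5000 A_ack=23 B_seq=205 B_ack=5000
After event 4: A_seq=5189 A_ack=23 B_seq=205 B_ack=5189

5189 23 205 5189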